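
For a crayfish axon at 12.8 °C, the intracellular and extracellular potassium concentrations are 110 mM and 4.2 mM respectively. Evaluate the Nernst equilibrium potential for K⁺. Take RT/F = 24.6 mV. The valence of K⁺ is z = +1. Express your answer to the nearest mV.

-80 mV

E = (24.6/z) · ln([K⁺]_out/[K⁺]_in) with z = +1.
= (24.6/1) · ln(4.2/110) = 24.60 · ln(0.03818)
= 24.60 · (-3.2654) = -80.33 mV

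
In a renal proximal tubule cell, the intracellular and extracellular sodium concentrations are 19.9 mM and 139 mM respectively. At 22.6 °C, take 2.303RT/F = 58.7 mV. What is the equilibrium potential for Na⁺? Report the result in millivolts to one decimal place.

49.6 mV

E = (58.7/z) · log₁₀([Na⁺]_out/[Na⁺]_in) with z = +1.
= (58.7/1) · log₁₀(139/19.9) = 58.70 · log₁₀(6.985)
= 58.70 · (0.8442) = 49.55 mV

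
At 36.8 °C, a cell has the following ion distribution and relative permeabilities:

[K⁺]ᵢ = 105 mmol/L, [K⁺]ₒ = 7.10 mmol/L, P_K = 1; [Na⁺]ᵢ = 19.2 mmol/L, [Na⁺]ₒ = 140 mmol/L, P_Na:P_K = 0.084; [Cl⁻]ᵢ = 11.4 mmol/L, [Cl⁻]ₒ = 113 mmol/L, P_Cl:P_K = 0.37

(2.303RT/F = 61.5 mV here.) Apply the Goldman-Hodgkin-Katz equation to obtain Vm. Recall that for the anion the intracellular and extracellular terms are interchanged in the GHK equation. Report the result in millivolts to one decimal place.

-49.7 mV

Vm = 61.5 · log₁₀[(Σ P·[cation]ₒ + Σ P·[anion]ᵢ) / (Σ P·[cation]ᵢ + Σ P·[anion]ₒ)]
Numerator = 1×7.10 + 0.084×140 + 0.37×11.4 = 23.08
Denominator = 1×105 + 0.084×19.2 + 0.37×113 = 148.4
Vm = 61.5 · log₁₀(0.15549) = 61.5 × (-0.8083) = -49.71 mV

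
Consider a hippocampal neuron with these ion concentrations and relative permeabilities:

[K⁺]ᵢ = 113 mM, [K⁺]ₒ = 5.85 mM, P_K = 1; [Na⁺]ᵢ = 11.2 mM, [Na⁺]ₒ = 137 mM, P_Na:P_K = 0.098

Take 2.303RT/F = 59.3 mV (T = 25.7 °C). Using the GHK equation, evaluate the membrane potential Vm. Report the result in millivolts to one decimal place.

Vm = 59.3 · log₁₀[(Σ P·[cation]ₒ + Σ P·[anion]ᵢ) / (Σ P·[cation]ᵢ + Σ P·[anion]ₒ)]
Numerator = 1×5.85 + 0.098×137 = 19.28
Denominator = 1×113 + 0.098×11.2 = 114.1
Vm = 59.3 · log₁₀(0.16894) = 59.3 × (-0.7723) = -45.79 mV

-45.8 mV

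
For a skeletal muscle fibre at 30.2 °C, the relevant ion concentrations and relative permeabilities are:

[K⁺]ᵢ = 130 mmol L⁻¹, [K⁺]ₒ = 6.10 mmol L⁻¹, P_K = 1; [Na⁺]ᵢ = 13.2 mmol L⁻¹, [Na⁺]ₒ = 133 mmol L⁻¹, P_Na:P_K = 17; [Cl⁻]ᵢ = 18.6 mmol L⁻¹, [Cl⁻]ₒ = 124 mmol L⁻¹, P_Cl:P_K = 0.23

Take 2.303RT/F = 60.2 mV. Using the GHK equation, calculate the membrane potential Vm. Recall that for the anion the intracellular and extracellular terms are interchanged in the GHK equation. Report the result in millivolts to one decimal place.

46.5 mV

Vm = 60.2 · log₁₀[(Σ P·[cation]ₒ + Σ P·[anion]ᵢ) / (Σ P·[cation]ᵢ + Σ P·[anion]ₒ)]
Numerator = 1×6.10 + 17×133 + 0.23×18.6 = 2271
Denominator = 1×130 + 17×13.2 + 0.23×124 = 382.9
Vm = 60.2 · log₁₀(5.9317) = 60.2 × (0.7732) = 46.55 mV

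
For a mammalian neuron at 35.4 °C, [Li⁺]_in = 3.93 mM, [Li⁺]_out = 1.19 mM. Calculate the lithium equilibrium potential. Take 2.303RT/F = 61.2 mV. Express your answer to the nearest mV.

-32 mV

E = (61.2/z) · log₁₀([Li⁺]_out/[Li⁺]_in) with z = +1.
= (61.2/1) · log₁₀(1.19/3.93) = 61.20 · log₁₀(0.3028)
= 61.20 · (-0.5188) = -31.75 mV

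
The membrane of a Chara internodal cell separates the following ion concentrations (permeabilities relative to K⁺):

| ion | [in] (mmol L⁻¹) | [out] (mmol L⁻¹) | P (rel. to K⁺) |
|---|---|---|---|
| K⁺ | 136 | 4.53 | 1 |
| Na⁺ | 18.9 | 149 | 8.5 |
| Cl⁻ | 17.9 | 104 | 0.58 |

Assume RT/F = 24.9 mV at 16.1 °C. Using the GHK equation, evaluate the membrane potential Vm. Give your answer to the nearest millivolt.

32 mV

Vm = 24.9 · ln[(Σ P·[cation]ₒ + Σ P·[anion]ᵢ) / (Σ P·[cation]ᵢ + Σ P·[anion]ₒ)]
Numerator = 1×4.53 + 8.5×149 + 0.58×17.9 = 1281
Denominator = 1×136 + 8.5×18.9 + 0.58×104 = 357
Vm = 24.9 · ln(3.5897) = 24.9 × (1.2781) = 31.82 mV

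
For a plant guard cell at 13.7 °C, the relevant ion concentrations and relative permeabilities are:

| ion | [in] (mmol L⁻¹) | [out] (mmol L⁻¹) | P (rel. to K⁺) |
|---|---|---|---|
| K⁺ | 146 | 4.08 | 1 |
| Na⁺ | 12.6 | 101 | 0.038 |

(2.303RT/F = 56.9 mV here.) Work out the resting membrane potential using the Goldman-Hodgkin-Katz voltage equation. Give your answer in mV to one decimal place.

-72.1 mV

Vm = 56.9 · log₁₀[(Σ P·[cation]ₒ + Σ P·[anion]ᵢ) / (Σ P·[cation]ᵢ + Σ P·[anion]ₒ)]
Numerator = 1×4.08 + 0.038×101 = 7.918
Denominator = 1×146 + 0.038×12.6 = 146.5
Vm = 56.9 · log₁₀(0.054056) = 56.9 × (-1.2672) = -72.10 mV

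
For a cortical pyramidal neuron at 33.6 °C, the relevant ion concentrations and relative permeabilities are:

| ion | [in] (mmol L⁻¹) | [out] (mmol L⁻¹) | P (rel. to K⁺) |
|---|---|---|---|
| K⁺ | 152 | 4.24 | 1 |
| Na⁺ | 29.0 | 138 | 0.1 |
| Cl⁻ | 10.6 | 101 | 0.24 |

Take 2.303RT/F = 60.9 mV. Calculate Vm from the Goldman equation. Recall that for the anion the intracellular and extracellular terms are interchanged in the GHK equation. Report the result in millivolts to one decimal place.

-57.2 mV

Vm = 60.9 · log₁₀[(Σ P·[cation]ₒ + Σ P·[anion]ᵢ) / (Σ P·[cation]ᵢ + Σ P·[anion]ₒ)]
Numerator = 1×4.24 + 0.1×138 + 0.24×10.6 = 20.58
Denominator = 1×152 + 0.1×29.0 + 0.24×101 = 179.1
Vm = 60.9 · log₁₀(0.1149) = 60.9 × (-0.9397) = -57.23 mV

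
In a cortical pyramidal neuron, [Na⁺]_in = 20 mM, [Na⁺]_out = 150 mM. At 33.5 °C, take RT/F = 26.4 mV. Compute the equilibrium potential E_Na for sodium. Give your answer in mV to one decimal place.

E = (26.4/z) · ln([Na⁺]_out/[Na⁺]_in) with z = +1.
= (26.4/1) · ln(150/20) = 26.40 · ln(7.5)
= 26.40 · (2.0149) = 53.19 mV

53.2 mV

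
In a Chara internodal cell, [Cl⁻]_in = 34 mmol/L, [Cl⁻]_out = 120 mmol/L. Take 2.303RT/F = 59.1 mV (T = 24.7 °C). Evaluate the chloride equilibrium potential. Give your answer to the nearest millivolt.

-32 mV

E = (59.1/z) · log₁₀([Cl⁻]_out/[Cl⁻]_in) with z = -1.
For an anion, dividing by z = -1 reverses the sign.
= (59.1/-1) · log₁₀(120/34) = -59.10 · log₁₀(3.529)
= -59.10 · (0.5477) = -32.37 mV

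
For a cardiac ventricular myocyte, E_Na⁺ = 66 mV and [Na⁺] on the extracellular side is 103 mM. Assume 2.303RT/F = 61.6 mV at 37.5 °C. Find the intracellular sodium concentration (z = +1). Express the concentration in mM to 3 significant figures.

8.74 mM

Nernst: E = (61.6/1) · log₁₀([out]/[in]), so log₁₀([out]/[in]) = 66.0 × 1 / 61.6 = 1.0714.
[out]/[in] = 10^(1.0714) = 11.79.
[in] = 103 / 11.79 = 8.738 mM.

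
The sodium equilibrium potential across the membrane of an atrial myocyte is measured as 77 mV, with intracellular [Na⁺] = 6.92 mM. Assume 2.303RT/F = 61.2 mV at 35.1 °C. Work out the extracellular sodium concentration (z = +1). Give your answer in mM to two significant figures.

Nernst: E = (61.2/1) · log₁₀([out]/[in]), so log₁₀([out]/[in]) = 77.0 × 1 / 61.2 = 1.2582.
[out]/[in] = 10^(1.2582) = 18.12.
[out] = 18.12 × 6.92 = 125.4 mM.

130 mM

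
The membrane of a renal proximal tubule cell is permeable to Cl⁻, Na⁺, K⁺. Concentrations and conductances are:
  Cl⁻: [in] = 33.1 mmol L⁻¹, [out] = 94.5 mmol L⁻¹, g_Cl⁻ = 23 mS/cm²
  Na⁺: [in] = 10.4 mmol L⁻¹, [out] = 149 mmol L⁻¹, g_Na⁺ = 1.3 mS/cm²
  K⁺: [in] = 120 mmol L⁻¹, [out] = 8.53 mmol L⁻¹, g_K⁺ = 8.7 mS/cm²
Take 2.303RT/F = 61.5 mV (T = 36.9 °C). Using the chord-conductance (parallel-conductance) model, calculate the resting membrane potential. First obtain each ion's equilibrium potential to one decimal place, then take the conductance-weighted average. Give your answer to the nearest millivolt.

E_Cl⁻ = (61.5/-1)·log₁₀(94.5/33.1) = -28.0 mV
E_Na⁺ = (61.5/1)·log₁₀(149/10.4) = 71.1 mV
E_K⁺ = (61.5/1)·log₁₀(8.53/120) = -70.6 mV
Vm = (Σ gᵢEᵢ)/(Σ gᵢ) = (23·-28.0 + 1.3·71.1 + 8.7·-70.6) / (23 + 1.3 + 8.7)
= -1165.79 / 33 = -35.33 mV

-35 mV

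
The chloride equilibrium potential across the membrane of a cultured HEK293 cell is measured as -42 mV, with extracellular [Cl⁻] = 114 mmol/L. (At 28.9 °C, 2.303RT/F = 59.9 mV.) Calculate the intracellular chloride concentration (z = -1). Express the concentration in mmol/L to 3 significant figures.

Nernst: E = (59.9/-1) · log₁₀([out]/[in]), so log₁₀([out]/[in]) = -42.0 × -1 / 59.9 = 0.7012.
[out]/[in] = 10^(0.7012) = 5.025.
[in] = 114 / 5.025 = 22.68 mmol/L.

22.7 mmol/L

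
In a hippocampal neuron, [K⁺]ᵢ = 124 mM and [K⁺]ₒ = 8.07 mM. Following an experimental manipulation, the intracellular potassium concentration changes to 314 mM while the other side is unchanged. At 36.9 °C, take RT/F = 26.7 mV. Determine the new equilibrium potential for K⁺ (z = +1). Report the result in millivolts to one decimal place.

-97.8 mV

After the shift: [K⁺]_out = 8.07, [K⁺]_in = 314 mM.
E_new = (26.7/1)·ln(8.07/314) = 26.70 · (-3.6612) = -97.76 mV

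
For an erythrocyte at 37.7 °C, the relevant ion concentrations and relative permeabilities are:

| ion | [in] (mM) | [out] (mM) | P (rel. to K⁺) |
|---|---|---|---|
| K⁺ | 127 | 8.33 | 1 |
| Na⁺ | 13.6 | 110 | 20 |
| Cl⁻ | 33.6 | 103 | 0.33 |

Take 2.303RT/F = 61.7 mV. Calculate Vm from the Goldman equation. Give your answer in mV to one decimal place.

Vm = 61.7 · log₁₀[(Σ P·[cation]ₒ + Σ P·[anion]ᵢ) / (Σ P·[cation]ᵢ + Σ P·[anion]ₒ)]
Numerator = 1×8.33 + 20×110 + 0.33×33.6 = 2219
Denominator = 1×127 + 20×13.6 + 0.33×103 = 433
Vm = 61.7 · log₁₀(5.1258) = 61.7 × (0.7098) = 43.79 mV

43.8 mV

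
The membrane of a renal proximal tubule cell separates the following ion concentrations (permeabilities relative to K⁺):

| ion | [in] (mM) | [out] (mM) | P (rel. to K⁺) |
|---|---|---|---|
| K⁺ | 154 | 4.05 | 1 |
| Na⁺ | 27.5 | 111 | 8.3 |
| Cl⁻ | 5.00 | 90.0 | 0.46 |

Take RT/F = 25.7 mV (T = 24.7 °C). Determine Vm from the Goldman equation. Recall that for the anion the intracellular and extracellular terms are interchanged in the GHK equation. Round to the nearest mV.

Vm = 25.7 · ln[(Σ P·[cation]ₒ + Σ P·[anion]ᵢ) / (Σ P·[cation]ᵢ + Σ P·[anion]ₒ)]
Numerator = 1×4.05 + 8.3×111 + 0.46×5.00 = 927.6
Denominator = 1×154 + 8.3×27.5 + 0.46×90.0 = 423.6
Vm = 25.7 · ln(2.1897) = 25.7 × (0.7837) = 20.14 mV

20 mV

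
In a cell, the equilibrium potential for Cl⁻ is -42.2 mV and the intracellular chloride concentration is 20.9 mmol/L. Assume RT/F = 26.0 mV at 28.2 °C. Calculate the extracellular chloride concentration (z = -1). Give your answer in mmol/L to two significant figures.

110 mmol/L

Nernst: E = (26.0/-1) · ln([out]/[in]), so ln([out]/[in]) = -42.2 × -1 / 26.0 = 1.6231.
[out]/[in] = e^(1.6231) = 5.069.
[out] = 5.069 × 20.9 = 105.9 mmol/L.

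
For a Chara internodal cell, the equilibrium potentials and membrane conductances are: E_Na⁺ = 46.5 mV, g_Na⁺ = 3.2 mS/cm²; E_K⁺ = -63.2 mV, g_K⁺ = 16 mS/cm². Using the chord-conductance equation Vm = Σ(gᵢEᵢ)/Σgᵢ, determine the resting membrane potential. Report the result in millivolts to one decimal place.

Σ gᵢEᵢ = 3.2·(46.5) + 16·(-63.2) = -862.40
Σ gᵢ = 3.2 + 16 = 19.2
Vm = -862.40 / 19.2 = -44.92 mV

-44.9 mV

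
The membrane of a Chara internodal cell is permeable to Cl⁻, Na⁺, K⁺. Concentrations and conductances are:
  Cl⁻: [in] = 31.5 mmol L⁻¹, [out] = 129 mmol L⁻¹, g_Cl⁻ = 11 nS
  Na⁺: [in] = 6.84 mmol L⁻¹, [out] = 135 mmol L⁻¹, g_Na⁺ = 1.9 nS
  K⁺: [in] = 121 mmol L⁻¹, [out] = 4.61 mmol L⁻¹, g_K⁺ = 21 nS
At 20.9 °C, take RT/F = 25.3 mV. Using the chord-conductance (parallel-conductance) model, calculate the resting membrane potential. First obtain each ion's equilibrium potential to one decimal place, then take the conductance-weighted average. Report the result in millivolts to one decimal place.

E_Cl⁻ = (25.3/-1)·ln(129/31.5) = -35.7 mV
E_Na⁺ = (25.3/1)·ln(135/6.84) = 75.5 mV
E_K⁺ = (25.3/1)·ln(4.61/121) = -82.7 mV
Vm = (Σ gᵢEᵢ)/(Σ gᵢ) = (11·-35.7 + 1.9·75.5 + 21·-82.7) / (11 + 1.9 + 21)
= -1985.95 / 33.9 = -58.58 mV

-58.6 mV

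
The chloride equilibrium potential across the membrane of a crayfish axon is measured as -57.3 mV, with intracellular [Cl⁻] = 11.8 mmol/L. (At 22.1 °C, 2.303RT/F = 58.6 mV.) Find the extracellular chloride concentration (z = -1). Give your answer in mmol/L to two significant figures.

110 mmol/L

Nernst: E = (58.6/-1) · log₁₀([out]/[in]), so log₁₀([out]/[in]) = -57.3 × -1 / 58.6 = 0.9778.
[out]/[in] = 10^(0.9778) = 9.502.
[out] = 9.502 × 11.8 = 112.1 mmol/L.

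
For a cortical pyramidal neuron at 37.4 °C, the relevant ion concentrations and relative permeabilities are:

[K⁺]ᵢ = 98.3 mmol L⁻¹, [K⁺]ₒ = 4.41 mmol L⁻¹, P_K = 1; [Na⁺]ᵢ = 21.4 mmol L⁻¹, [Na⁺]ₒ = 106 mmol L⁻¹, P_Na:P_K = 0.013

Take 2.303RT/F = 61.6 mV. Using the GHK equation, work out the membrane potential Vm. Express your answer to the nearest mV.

Vm = 61.6 · log₁₀[(Σ P·[cation]ₒ + Σ P·[anion]ᵢ) / (Σ P·[cation]ᵢ + Σ P·[anion]ₒ)]
Numerator = 1×4.41 + 0.013×106 = 5.788
Denominator = 1×98.3 + 0.013×21.4 = 98.58
Vm = 61.6 · log₁₀(0.058715) = 61.6 × (-1.2313) = -75.85 mV

-76 mV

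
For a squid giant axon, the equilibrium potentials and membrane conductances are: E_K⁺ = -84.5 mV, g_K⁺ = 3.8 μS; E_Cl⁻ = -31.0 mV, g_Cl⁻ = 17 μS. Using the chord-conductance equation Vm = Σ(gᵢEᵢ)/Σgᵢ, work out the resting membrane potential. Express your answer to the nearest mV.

-41 mV

Σ gᵢEᵢ = 3.8·(-84.5) + 17·(-31.0) = -848.10
Σ gᵢ = 3.8 + 17 = 20.8
Vm = -848.10 / 20.8 = -40.77 mV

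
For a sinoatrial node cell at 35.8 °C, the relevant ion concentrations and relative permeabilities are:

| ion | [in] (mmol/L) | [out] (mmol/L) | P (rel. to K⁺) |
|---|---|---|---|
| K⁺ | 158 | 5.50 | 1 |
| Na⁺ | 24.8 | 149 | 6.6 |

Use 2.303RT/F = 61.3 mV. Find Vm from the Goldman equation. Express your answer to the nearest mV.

Vm = 61.3 · log₁₀[(Σ P·[cation]ₒ + Σ P·[anion]ᵢ) / (Σ P·[cation]ᵢ + Σ P·[anion]ₒ)]
Numerator = 1×5.50 + 6.6×149 = 988.9
Denominator = 1×158 + 6.6×24.8 = 321.7
Vm = 61.3 · log₁₀(3.0742) = 61.3 × (0.4877) = 29.90 mV

30 mV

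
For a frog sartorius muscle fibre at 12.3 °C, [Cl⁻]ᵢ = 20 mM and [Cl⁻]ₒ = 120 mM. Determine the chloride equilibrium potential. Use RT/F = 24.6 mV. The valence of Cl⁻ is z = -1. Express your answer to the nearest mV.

-44 mV

E = (24.6/z) · ln([Cl⁻]_out/[Cl⁻]_in) with z = -1.
For an anion, dividing by z = -1 reverses the sign.
= (24.6/-1) · ln(120/20) = -24.60 · ln(6)
= -24.60 · (1.7918) = -44.08 mV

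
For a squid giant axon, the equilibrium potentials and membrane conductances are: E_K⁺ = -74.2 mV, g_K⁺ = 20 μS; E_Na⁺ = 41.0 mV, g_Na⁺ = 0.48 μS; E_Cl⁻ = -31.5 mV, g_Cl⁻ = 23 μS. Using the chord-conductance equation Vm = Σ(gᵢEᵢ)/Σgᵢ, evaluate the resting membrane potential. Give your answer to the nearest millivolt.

Σ gᵢEᵢ = 20·(-74.2) + 0.48·(41.0) + 23·(-31.5) = -2188.82
Σ gᵢ = 20 + 0.48 + 23 = 43.48
Vm = -2188.82 / 43.48 = -50.34 mV

-50 mV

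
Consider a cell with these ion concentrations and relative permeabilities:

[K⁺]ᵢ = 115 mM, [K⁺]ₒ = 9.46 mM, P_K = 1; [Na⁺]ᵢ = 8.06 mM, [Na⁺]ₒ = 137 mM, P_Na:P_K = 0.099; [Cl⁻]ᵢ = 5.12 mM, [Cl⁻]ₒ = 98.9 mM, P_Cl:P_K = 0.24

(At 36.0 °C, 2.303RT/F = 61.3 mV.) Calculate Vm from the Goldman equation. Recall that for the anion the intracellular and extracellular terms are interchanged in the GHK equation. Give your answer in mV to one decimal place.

-46.6 mV

Vm = 61.3 · log₁₀[(Σ P·[cation]ₒ + Σ P·[anion]ᵢ) / (Σ P·[cation]ᵢ + Σ P·[anion]ₒ)]
Numerator = 1×9.46 + 0.099×137 + 0.24×5.12 = 24.25
Denominator = 1×115 + 0.099×8.06 + 0.24×98.9 = 139.5
Vm = 61.3 · log₁₀(0.17381) = 61.3 × (-0.7599) = -46.58 mV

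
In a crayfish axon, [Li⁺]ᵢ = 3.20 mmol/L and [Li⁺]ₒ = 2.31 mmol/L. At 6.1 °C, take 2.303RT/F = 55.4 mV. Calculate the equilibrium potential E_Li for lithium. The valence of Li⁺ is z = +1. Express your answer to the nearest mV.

-8 mV

E = (55.4/z) · log₁₀([Li⁺]_out/[Li⁺]_in) with z = +1.
= (55.4/1) · log₁₀(2.31/3.20) = 55.40 · log₁₀(0.7219)
= 55.40 · (-0.1415) = -7.84 mV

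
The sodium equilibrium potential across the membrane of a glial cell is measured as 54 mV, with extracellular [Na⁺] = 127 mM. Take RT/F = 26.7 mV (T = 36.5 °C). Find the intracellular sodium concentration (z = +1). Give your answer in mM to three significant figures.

Nernst: E = (26.7/1) · ln([out]/[in]), so ln([out]/[in]) = 54.0 × 1 / 26.7 = 2.0225.
[out]/[in] = e^(2.0225) = 7.557.
[in] = 127 / 7.557 = 16.81 mM.

16.8 mM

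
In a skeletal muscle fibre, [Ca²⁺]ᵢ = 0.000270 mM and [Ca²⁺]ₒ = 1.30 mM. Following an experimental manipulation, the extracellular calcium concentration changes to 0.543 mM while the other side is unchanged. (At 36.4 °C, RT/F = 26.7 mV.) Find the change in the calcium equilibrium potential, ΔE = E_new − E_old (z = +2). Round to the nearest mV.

-12 mV

E_old = (26.7/2)·ln(1.30/0.000270) = 113.20 mV
E_new = (26.7/2)·ln(0.543/0.000270) = 101.55 mV
ΔE = 101.55 − (113.20) = -11.65 mV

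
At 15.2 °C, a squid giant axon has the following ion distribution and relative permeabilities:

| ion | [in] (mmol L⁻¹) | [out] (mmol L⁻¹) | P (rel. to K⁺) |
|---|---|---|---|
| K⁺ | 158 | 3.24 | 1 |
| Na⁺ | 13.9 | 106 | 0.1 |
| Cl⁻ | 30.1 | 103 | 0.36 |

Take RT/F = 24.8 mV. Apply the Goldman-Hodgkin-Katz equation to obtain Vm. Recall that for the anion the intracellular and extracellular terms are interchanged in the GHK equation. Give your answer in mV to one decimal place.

-51.5 mV

Vm = 24.8 · ln[(Σ P·[cation]ₒ + Σ P·[anion]ᵢ) / (Σ P·[cation]ᵢ + Σ P·[anion]ₒ)]
Numerator = 1×3.24 + 0.1×106 + 0.36×30.1 = 24.68
Denominator = 1×158 + 0.1×13.9 + 0.36×103 = 196.5
Vm = 24.8 · ln(0.1256) = 24.8 × (-2.0747) = -51.45 mV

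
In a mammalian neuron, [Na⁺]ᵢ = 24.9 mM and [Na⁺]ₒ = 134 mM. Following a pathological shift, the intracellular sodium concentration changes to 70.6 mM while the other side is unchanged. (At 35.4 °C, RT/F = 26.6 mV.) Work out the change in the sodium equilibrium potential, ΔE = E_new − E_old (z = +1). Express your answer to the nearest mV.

E_old = (26.6/1)·ln(134/24.9) = 44.77 mV
E_new = (26.6/1)·ln(134/70.6) = 17.05 mV
ΔE = 17.05 − (44.77) = -27.72 mV

-28 mV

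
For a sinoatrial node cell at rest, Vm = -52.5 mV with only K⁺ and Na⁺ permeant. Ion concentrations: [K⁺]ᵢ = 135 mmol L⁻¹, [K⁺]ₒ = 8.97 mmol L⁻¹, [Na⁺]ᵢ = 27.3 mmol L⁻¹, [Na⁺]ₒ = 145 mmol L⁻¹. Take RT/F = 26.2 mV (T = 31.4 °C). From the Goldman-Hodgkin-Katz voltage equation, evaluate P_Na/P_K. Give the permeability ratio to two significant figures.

0.065

Let α = P_Na/P_K. GHK: Vm = 26.2·ln[(Kₒ + α·Naₒ)/(Kᵢ + α·Naᵢ)].
e^(Vm/26.2) = e^(-52.5/26.2) = 0.13482
So 0.13482·(Kᵢ + α·Naᵢ) = Kₒ + α·Naₒ → α = (0.13482·135.0 − 8.97) / (145.0 − 0.13482·27.3)
α = (18.2 − 8.97) / (145.0 − 3.681) = 9.231/141.3 = 0.06532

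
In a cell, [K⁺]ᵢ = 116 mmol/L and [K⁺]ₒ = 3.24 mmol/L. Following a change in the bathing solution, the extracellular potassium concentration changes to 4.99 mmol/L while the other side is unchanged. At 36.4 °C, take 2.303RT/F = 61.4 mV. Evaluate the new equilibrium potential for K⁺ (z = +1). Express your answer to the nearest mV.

After the shift: [K⁺]_out = 4.99, [K⁺]_in = 116 mmol/L.
E_new = (61.4/1)·log₁₀(4.99/116) = 61.40 · (-1.3664) = -83.89 mV

-84 mV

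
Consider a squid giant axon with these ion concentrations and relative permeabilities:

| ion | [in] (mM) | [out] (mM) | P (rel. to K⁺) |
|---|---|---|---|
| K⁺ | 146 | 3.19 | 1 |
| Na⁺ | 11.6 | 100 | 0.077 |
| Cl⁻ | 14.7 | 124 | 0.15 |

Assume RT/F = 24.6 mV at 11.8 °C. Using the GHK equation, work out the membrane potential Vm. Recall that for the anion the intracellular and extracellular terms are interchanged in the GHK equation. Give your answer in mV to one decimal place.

Vm = 24.6 · ln[(Σ P·[cation]ₒ + Σ P·[anion]ᵢ) / (Σ P·[cation]ᵢ + Σ P·[anion]ₒ)]
Numerator = 1×3.19 + 0.077×100 + 0.15×14.7 = 13.1
Denominator = 1×146 + 0.077×11.6 + 0.15×124 = 165.5
Vm = 24.6 · ln(0.079127) = 24.6 × (-2.5367) = -62.40 mV

-62.4 mV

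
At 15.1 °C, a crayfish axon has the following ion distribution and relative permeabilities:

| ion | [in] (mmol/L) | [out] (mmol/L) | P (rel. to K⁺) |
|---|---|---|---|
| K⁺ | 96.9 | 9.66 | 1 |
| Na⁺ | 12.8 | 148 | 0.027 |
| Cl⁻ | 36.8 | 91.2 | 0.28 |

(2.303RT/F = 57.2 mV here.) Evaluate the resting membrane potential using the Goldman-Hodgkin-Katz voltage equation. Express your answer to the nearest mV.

-41 mV

Vm = 57.2 · log₁₀[(Σ P·[cation]ₒ + Σ P·[anion]ᵢ) / (Σ P·[cation]ᵢ + Σ P·[anion]ₒ)]
Numerator = 1×9.66 + 0.027×148 + 0.28×36.8 = 23.96
Denominator = 1×96.9 + 0.027×12.8 + 0.28×91.2 = 122.8
Vm = 57.2 · log₁₀(0.19514) = 57.2 × (-0.7096) = -40.59 mV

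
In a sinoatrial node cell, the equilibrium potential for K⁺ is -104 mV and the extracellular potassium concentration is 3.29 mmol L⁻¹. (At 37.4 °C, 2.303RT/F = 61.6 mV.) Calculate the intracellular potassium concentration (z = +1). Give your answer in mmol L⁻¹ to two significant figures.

Nernst: E = (61.6/1) · log₁₀([out]/[in]), so log₁₀([out]/[in]) = -104.0 × 1 / 61.6 = -1.6883.
[out]/[in] = 10^(-1.6883) = 0.0205.
[in] = 3.29 / 0.0205 = 160.5 mmol L⁻¹.

160 mmol L⁻¹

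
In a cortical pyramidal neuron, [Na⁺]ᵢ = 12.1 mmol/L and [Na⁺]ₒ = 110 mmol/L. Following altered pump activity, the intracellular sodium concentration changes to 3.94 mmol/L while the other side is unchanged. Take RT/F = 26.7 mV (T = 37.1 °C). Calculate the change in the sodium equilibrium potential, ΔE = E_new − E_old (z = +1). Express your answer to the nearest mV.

E_old = (26.7/1)·ln(110/12.1) = 58.93 mV
E_new = (26.7/1)·ln(110/3.94) = 88.89 mV
ΔE = 88.89 − (58.93) = 29.96 mV

30 mV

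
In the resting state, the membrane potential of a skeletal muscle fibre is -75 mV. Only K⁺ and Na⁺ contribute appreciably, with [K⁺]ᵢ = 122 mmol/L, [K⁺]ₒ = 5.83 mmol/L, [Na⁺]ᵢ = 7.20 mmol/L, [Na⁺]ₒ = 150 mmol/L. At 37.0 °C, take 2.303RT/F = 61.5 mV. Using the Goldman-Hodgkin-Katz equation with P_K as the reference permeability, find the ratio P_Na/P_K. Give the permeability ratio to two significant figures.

Let α = P_Na/P_K. GHK: Vm = 61.5·log₁₀[(Kₒ + α·Naₒ)/(Kᵢ + α·Naᵢ)].
10^(Vm/61.5) = 10^(-75.0/61.5) = 0.060324
So 0.060324·(Kᵢ + α·Naᵢ) = Kₒ + α·Naₒ → α = (0.060324·122.0 − 5.83) / (150.0 − 0.060324·7.2)
α = (7.359 − 5.83) / (150.0 − 0.4343) = 1.529/149.6 = 0.01023

0.010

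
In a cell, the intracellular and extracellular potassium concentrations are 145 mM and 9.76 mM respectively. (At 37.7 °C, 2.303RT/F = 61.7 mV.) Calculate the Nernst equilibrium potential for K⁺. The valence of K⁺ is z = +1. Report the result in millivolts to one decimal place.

-72.3 mV

E = (61.7/z) · log₁₀([K⁺]_out/[K⁺]_in) with z = +1.
= (61.7/1) · log₁₀(9.76/145) = 61.70 · log₁₀(0.06731)
= 61.70 · (-1.1719) = -72.31 mV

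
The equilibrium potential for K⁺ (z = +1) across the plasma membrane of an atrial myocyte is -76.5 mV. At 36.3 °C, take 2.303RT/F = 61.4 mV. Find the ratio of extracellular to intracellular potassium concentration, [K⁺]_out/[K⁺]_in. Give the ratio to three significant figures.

0.0568

log₁₀([out]/[in]) = E·z/(61.4) = -76.5 × 1 / 61.4 = -1.2459
[out]/[in] = 10^(-1.2459) = 0.05676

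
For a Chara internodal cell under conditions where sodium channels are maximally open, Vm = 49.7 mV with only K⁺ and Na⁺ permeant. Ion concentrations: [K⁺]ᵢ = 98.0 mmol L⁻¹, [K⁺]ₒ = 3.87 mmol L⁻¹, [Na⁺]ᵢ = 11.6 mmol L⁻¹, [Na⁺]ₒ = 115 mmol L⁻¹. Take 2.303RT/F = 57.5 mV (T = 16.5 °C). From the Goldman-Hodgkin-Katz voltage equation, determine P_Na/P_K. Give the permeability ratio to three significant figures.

23.7

Let α = P_Na/P_K. GHK: Vm = 57.5·log₁₀[(Kₒ + α·Naₒ)/(Kᵢ + α·Naᵢ)].
10^(Vm/57.5) = 10^(49.7/57.5) = 7.3172
So 7.3172·(Kᵢ + α·Naᵢ) = Kₒ + α·Naₒ → α = (7.3172·98.0 − 3.87) / (115.0 − 7.3172·11.6)
α = (717.1 − 3.87) / (115.0 − 84.88) = 713.2/30.12 = 23.68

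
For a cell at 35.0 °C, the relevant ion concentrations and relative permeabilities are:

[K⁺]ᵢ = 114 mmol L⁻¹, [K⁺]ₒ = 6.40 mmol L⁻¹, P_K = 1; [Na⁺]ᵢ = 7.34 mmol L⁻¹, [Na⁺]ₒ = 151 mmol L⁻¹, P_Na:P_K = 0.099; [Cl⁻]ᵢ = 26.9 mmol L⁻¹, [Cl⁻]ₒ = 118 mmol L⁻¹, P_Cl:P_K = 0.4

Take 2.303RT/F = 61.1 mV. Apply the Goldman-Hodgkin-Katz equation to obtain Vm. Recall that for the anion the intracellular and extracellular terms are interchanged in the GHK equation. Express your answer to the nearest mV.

Vm = 61.1 · log₁₀[(Σ P·[cation]ₒ + Σ P·[anion]ᵢ) / (Σ P·[cation]ᵢ + Σ P·[anion]ₒ)]
Numerator = 1×6.40 + 0.099×151 + 0.4×26.9 = 32.11
Denominator = 1×114 + 0.099×7.34 + 0.4×118 = 161.9
Vm = 61.1 · log₁₀(0.19829) = 61.1 × (-0.7027) = -42.93 mV

-43 mV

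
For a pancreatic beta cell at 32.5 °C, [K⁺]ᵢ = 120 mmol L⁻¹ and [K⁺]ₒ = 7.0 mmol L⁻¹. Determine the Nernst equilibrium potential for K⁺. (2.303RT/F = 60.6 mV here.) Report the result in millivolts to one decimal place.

E = (60.6/z) · log₁₀([K⁺]_out/[K⁺]_in) with z = +1.
= (60.6/1) · log₁₀(7.0/120) = 60.60 · log₁₀(0.05833)
= 60.60 · (-1.2341) = -74.79 mV

-74.8 mV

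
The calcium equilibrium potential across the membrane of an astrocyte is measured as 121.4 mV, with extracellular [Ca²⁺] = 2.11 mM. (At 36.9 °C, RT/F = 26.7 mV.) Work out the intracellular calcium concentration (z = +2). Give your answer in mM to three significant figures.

Nernst: E = (26.7/2) · ln([out]/[in]), so ln([out]/[in]) = 121.4 × 2 / 26.7 = 9.0936.
[out]/[in] = e^(9.0936) = 8898.
[in] = 2.11 / 8898 = 0.0002371 mM.

0.000237 mM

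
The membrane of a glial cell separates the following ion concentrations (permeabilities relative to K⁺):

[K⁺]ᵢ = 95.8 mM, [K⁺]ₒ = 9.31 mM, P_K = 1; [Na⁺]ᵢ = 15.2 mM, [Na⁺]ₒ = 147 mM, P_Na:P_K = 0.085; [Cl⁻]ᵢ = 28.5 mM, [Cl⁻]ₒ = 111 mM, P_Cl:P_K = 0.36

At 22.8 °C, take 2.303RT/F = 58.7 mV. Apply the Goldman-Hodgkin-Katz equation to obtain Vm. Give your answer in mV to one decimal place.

Vm = 58.7 · log₁₀[(Σ P·[cation]ₒ + Σ P·[anion]ᵢ) / (Σ P·[cation]ᵢ + Σ P·[anion]ₒ)]
Numerator = 1×9.31 + 0.085×147 + 0.36×28.5 = 32.06
Denominator = 1×95.8 + 0.085×15.2 + 0.36×111 = 137.1
Vm = 58.7 · log₁₀(0.23396) = 58.7 × (-0.6309) = -37.03 mV

-37.0 mV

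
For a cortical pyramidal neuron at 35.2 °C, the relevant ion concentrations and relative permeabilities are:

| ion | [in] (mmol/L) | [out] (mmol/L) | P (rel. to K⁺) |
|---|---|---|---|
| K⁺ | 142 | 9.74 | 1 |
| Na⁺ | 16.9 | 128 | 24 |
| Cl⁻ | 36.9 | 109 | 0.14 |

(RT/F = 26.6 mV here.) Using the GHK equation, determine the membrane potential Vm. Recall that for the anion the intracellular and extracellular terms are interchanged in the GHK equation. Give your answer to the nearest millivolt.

45 mV

Vm = 26.6 · ln[(Σ P·[cation]ₒ + Σ P·[anion]ᵢ) / (Σ P·[cation]ᵢ + Σ P·[anion]ₒ)]
Numerator = 1×9.74 + 24×128 + 0.14×36.9 = 3087
Denominator = 1×142 + 24×16.9 + 0.14×109 = 562.9
Vm = 26.6 · ln(5.4843) = 26.6 × (1.7019) = 45.27 mV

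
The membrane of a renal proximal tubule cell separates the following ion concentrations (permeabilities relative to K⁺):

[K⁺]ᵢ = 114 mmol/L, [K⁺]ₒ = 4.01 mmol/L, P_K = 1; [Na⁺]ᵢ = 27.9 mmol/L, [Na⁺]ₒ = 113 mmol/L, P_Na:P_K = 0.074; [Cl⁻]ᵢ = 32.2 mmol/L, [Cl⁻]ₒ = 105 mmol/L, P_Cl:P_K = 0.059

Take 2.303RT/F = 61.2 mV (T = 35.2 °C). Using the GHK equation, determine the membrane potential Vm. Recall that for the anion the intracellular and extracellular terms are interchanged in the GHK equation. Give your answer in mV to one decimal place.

Vm = 61.2 · log₁₀[(Σ P·[cation]ₒ + Σ P·[anion]ᵢ) / (Σ P·[cation]ᵢ + Σ P·[anion]ₒ)]
Numerator = 1×4.01 + 0.074×113 + 0.059×32.2 = 14.27
Denominator = 1×114 + 0.074×27.9 + 0.059×105 = 122.3
Vm = 61.2 · log₁₀(0.11673) = 61.2 × (-0.9328) = -57.09 mV

-57.1 mV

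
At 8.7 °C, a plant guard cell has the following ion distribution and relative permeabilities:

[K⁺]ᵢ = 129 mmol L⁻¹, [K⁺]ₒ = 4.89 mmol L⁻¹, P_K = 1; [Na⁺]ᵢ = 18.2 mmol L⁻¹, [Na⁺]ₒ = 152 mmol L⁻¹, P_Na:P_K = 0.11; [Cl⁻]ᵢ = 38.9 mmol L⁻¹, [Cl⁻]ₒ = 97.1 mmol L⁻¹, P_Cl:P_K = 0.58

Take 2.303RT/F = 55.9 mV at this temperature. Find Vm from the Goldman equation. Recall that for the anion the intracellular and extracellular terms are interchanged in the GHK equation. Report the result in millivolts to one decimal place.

Vm = 55.9 · log₁₀[(Σ P·[cation]ₒ + Σ P·[anion]ᵢ) / (Σ P·[cation]ᵢ + Σ P·[anion]ₒ)]
Numerator = 1×4.89 + 0.11×152 + 0.58×38.9 = 44.17
Denominator = 1×129 + 0.11×18.2 + 0.58×97.1 = 187.3
Vm = 55.9 · log₁₀(0.23581) = 55.9 × (-0.6274) = -35.07 mV

-35.1 mV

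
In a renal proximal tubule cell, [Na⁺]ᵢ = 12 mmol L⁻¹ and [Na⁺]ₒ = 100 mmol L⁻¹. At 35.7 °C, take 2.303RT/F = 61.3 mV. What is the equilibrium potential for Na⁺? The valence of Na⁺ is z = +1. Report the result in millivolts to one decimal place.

56.4 mV

E = (61.3/z) · log₁₀([Na⁺]_out/[Na⁺]_in) with z = +1.
= (61.3/1) · log₁₀(100/12) = 61.30 · log₁₀(8.333)
= 61.30 · (0.9208) = 56.45 mV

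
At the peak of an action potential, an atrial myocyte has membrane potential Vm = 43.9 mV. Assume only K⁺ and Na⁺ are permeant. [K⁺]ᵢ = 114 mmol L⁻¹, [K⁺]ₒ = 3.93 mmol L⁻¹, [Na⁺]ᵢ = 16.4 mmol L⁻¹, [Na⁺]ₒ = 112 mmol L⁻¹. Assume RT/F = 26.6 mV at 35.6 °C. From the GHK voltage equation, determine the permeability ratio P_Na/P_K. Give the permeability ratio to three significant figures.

22.2

Let α = P_Na/P_K. GHK: Vm = 26.6·ln[(Kₒ + α·Naₒ)/(Kᵢ + α·Naᵢ)].
e^(Vm/26.6) = e^(43.9/26.6) = 5.2089
So 5.2089·(Kᵢ + α·Naᵢ) = Kₒ + α·Naₒ → α = (5.2089·114.0 − 3.93) / (112.0 − 5.2089·16.4)
α = (593.8 − 3.93) / (112.0 − 85.43) = 589.9/26.57 = 22.2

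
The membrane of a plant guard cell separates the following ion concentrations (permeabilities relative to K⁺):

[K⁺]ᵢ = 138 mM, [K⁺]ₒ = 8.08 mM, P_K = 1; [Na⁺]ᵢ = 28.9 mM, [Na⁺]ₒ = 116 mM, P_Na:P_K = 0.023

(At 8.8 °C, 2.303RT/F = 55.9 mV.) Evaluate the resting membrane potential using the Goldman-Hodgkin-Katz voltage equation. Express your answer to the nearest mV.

Vm = 55.9 · log₁₀[(Σ P·[cation]ₒ + Σ P·[anion]ᵢ) / (Σ P·[cation]ᵢ + Σ P·[anion]ₒ)]
Numerator = 1×8.08 + 0.023×116 = 10.75
Denominator = 1×138 + 0.023×28.9 = 138.7
Vm = 55.9 · log₁₀(0.077511) = 55.9 × (-1.1106) = -62.08 mV

-62 mV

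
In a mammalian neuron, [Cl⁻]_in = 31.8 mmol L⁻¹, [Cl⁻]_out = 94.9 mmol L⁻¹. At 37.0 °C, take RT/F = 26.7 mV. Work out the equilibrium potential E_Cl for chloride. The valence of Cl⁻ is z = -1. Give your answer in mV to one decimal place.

-29.2 mV

E = (26.7/z) · ln([Cl⁻]_out/[Cl⁻]_in) with z = -1.
For an anion, dividing by z = -1 reverses the sign.
= (26.7/-1) · ln(94.9/31.8) = -26.70 · ln(2.984)
= -26.70 · (1.0934) = -29.19 mV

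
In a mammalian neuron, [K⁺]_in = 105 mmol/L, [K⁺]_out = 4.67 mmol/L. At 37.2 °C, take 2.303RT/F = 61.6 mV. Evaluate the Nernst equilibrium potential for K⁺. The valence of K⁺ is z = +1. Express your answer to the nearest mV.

E = (61.6/z) · log₁₀([K⁺]_out/[K⁺]_in) with z = +1.
= (61.6/1) · log₁₀(4.67/105) = 61.60 · log₁₀(0.04448)
= 61.60 · (-1.3519) = -83.28 mV

-83 mV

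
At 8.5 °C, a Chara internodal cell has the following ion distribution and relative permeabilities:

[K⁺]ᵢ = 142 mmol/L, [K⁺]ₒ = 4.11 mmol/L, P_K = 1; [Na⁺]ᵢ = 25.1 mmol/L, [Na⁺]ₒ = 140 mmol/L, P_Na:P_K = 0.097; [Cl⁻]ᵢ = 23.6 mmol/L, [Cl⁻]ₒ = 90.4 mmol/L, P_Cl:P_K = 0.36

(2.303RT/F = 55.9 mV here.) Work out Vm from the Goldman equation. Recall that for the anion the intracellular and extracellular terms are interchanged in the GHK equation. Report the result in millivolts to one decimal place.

Vm = 55.9 · log₁₀[(Σ P·[cation]ₒ + Σ P·[anion]ᵢ) / (Σ P·[cation]ᵢ + Σ P·[anion]ₒ)]
Numerator = 1×4.11 + 0.097×140 + 0.36×23.6 = 26.19
Denominator = 1×142 + 0.097×25.1 + 0.36×90.4 = 177
Vm = 55.9 · log₁₀(0.14796) = 55.9 × (-0.8299) = -46.39 mV

-46.4 mV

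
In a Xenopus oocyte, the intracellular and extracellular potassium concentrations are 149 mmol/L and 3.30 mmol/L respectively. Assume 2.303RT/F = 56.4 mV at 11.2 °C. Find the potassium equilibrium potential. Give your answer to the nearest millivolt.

E = (56.4/z) · log₁₀([K⁺]_out/[K⁺]_in) with z = +1.
= (56.4/1) · log₁₀(3.30/149) = 56.40 · log₁₀(0.02215)
= 56.40 · (-1.6547) = -93.32 mV

-93 mV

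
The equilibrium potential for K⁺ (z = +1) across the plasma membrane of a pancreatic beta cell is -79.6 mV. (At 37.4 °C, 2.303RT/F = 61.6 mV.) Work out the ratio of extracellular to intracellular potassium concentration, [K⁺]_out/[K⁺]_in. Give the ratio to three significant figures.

0.0510

log₁₀([out]/[in]) = E·z/(61.6) = -79.6 × 1 / 61.6 = -1.2922
[out]/[in] = 10^(-1.2922) = 0.05103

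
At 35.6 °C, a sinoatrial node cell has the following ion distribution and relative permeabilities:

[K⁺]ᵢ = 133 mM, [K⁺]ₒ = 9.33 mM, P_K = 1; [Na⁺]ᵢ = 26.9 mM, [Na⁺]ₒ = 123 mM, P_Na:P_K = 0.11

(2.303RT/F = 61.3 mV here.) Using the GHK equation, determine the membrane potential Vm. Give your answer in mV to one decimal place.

Vm = 61.3 · log₁₀[(Σ P·[cation]ₒ + Σ P·[anion]ᵢ) / (Σ P·[cation]ᵢ + Σ P·[anion]ₒ)]
Numerator = 1×9.33 + 0.11×123 = 22.86
Denominator = 1×133 + 0.11×26.9 = 136
Vm = 61.3 · log₁₀(0.16814) = 61.3 × (-0.7743) = -47.47 mV

-47.5 mV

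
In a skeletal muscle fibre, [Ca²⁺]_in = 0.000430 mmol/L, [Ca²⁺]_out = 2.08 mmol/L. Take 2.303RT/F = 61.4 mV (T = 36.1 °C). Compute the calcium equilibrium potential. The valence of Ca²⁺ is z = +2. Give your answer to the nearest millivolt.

E = (61.4/z) · log₁₀([Ca²⁺]_out/[Ca²⁺]_in) with z = +2.
= (61.4/2) · log₁₀(2.08/0.000430) = 30.70 · log₁₀(4837)
= 30.70 · (3.6846) = 113.12 mV

113 mV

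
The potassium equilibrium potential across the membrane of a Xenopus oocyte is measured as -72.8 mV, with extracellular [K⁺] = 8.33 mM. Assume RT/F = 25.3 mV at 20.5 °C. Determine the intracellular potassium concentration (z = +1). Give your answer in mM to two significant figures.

Nernst: E = (25.3/1) · ln([out]/[in]), so ln([out]/[in]) = -72.8 × 1 / 25.3 = -2.8775.
[out]/[in] = e^(-2.8775) = 0.05628.
[in] = 8.33 / 0.05628 = 148 mM.

150 mM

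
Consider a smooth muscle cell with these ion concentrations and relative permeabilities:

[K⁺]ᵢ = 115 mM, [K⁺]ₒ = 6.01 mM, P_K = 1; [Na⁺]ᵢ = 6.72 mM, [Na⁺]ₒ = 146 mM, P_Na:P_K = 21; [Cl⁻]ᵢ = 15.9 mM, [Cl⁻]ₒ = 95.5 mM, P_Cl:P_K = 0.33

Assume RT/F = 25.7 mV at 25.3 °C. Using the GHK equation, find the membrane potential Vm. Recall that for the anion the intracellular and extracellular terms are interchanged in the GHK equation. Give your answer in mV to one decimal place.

Vm = 25.7 · ln[(Σ P·[cation]ₒ + Σ P·[anion]ᵢ) / (Σ P·[cation]ᵢ + Σ P·[anion]ₒ)]
Numerator = 1×6.01 + 21×146 + 0.33×15.9 = 3077
Denominator = 1×115 + 21×6.72 + 0.33×95.5 = 287.6
Vm = 25.7 · ln(10.698) = 25.7 × (2.3701) = 60.91 mV

60.9 mV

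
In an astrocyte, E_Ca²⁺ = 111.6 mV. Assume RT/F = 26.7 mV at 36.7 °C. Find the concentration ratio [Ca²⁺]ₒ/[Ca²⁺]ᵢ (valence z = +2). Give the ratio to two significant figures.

ln([out]/[in]) = E·z/(26.7) = 111.6 × 2 / 26.7 = 8.3596
[out]/[in] = e^(8.3596) = 4271

4300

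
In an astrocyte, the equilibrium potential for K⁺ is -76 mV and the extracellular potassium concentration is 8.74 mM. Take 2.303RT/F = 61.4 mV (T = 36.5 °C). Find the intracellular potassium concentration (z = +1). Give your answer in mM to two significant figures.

Nernst: E = (61.4/1) · log₁₀([out]/[in]), so log₁₀([out]/[in]) = -76.0 × 1 / 61.4 = -1.2378.
[out]/[in] = 10^(-1.2378) = 0.05784.
[in] = 8.74 / 0.05784 = 151.1 mM.

150 mM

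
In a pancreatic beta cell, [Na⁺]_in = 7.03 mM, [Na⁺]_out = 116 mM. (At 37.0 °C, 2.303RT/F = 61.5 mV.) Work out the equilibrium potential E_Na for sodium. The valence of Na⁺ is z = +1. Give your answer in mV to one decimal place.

E = (61.5/z) · log₁₀([Na⁺]_out/[Na⁺]_in) with z = +1.
= (61.5/1) · log₁₀(116/7.03) = 61.50 · log₁₀(16.5)
= 61.50 · (1.2175) = 74.88 mV

74.9 mV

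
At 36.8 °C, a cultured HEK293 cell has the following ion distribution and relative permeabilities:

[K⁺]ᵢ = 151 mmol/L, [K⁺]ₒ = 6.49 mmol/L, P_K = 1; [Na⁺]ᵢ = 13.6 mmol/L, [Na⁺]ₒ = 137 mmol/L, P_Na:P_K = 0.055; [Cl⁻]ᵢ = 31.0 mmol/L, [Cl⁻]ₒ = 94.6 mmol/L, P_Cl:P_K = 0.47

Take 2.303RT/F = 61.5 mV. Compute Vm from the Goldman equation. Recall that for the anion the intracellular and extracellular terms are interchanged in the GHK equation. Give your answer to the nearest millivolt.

-51 mV

Vm = 61.5 · log₁₀[(Σ P·[cation]ₒ + Σ P·[anion]ᵢ) / (Σ P·[cation]ᵢ + Σ P·[anion]ₒ)]
Numerator = 1×6.49 + 0.055×137 + 0.47×31.0 = 28.59
Denominator = 1×151 + 0.055×13.6 + 0.47×94.6 = 196.2
Vm = 61.5 · log₁₀(0.14574) = 61.5 × (-0.8364) = -51.44 mV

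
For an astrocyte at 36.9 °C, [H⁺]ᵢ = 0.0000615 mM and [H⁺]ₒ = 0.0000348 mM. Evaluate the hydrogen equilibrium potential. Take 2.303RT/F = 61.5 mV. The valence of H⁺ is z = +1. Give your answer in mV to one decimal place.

E = (61.5/z) · log₁₀([H⁺]_out/[H⁺]_in) with z = +1.
= (61.5/1) · log₁₀(0.0000348/0.0000615) = 61.50 · log₁₀(0.5659)
= 61.50 · (-0.2473) = -15.21 mV

-15.2 mV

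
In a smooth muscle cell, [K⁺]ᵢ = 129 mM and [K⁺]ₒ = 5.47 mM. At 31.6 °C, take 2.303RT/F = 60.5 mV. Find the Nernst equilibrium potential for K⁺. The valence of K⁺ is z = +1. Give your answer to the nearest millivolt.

E = (60.5/z) · log₁₀([K⁺]_out/[K⁺]_in) with z = +1.
= (60.5/1) · log₁₀(5.47/129) = 60.50 · log₁₀(0.0424)
= 60.50 · (-1.3726) = -83.04 mV

-83 mV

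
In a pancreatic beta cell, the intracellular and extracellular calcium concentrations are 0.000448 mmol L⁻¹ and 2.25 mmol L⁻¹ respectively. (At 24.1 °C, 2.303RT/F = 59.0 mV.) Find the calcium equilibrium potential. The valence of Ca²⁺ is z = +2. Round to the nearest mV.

109 mV

E = (59.0/z) · log₁₀([Ca²⁺]_out/[Ca²⁺]_in) with z = +2.
= (59.0/2) · log₁₀(2.25/0.000448) = 29.50 · log₁₀(5022)
= 29.50 · (3.7009) = 109.18 mV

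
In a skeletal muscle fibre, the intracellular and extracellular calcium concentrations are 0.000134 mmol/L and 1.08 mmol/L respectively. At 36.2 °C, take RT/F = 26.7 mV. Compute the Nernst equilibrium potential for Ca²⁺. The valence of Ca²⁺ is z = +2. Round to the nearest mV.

E = (26.7/z) · ln([Ca²⁺]_out/[Ca²⁺]_in) with z = +2.
= (26.7/2) · ln(1.08/0.000134) = 13.35 · ln(8060)
= 13.35 · (8.9946) = 120.08 mV

120 mV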